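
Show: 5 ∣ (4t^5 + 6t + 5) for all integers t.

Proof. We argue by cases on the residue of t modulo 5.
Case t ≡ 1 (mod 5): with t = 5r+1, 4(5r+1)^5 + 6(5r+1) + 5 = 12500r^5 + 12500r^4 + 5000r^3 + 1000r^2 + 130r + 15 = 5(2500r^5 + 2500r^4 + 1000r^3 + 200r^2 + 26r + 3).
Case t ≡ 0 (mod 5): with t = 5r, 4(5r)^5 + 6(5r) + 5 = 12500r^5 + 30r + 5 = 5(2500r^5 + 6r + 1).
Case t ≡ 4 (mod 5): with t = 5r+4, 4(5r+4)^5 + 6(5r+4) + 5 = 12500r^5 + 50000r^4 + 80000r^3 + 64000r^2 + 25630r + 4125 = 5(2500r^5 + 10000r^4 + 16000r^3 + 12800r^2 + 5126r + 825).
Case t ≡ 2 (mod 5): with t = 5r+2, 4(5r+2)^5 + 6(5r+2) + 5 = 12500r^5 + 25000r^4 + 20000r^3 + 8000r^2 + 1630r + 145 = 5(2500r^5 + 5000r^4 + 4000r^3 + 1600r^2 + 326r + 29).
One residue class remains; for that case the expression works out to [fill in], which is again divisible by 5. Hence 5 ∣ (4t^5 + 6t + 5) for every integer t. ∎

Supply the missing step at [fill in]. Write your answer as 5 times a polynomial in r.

5(2500r^5 + 7500r^4 + 9000r^3 + 5400r^2 + 1626r + 199)

The residues treated are {1, 0, 4, 2}, so the missing case is t ≡ 3 (mod 5); write t = 5r+3.
Then 4(5r+3)^5 + 6(5r+3) + 5 = 12500r^5 + 37500r^4 + 45000r^3 + 27000r^2 + 8130r + 995 = 5(2500r^5 + 7500r^4 + 9000r^3 + 5400r^2 + 1626r + 199).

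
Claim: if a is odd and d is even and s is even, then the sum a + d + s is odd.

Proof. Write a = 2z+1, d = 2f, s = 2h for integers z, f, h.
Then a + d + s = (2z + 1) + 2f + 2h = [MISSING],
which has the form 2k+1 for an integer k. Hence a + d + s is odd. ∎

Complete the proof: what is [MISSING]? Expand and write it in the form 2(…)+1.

(2z + 1) + 2f + 2h = 2f + 2h + 2z + 1
= 2(f + h + z) + 1.
Since f + h + z is an integer, the sum is of the form 2k+1 for an integer k.

2(f + h + z) + 1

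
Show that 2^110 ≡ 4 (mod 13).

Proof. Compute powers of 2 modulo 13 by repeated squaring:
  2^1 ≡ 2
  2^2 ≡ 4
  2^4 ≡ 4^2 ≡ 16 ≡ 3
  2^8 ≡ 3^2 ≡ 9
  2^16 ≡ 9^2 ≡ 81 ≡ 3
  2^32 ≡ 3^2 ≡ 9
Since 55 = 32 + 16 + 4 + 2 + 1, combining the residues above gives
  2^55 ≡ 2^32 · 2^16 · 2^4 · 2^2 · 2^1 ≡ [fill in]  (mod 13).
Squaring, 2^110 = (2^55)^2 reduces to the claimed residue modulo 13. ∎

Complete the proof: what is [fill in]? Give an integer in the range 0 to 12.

Multiply the listed residues: 9 · 3 · 3 · 4 · 2 = 27 → 81 → 324 → 648.
Reducing modulo 13: 648 = 49·13 + 11, so 2^55 ≡ 11.

11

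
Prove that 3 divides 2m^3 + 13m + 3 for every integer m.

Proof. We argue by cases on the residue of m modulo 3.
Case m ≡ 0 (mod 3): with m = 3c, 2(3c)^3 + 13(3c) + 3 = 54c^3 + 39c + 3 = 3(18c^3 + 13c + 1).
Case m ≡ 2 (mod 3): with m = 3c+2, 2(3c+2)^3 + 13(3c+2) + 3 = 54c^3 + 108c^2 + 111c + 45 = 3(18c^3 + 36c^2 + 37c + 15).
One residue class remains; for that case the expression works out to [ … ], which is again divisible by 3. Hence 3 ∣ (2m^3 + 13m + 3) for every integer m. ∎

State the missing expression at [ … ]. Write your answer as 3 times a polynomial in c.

3(18c^3 + 18c^2 + 19c + 6)

The residues treated are {0, 2}, so the missing case is m ≡ 1 (mod 3); write m = 3c+1.
Then 2(3c+1)^3 + 13(3c+1) + 3 = 54c^3 + 54c^2 + 57c + 18 = 3(18c^3 + 18c^2 + 19c + 6).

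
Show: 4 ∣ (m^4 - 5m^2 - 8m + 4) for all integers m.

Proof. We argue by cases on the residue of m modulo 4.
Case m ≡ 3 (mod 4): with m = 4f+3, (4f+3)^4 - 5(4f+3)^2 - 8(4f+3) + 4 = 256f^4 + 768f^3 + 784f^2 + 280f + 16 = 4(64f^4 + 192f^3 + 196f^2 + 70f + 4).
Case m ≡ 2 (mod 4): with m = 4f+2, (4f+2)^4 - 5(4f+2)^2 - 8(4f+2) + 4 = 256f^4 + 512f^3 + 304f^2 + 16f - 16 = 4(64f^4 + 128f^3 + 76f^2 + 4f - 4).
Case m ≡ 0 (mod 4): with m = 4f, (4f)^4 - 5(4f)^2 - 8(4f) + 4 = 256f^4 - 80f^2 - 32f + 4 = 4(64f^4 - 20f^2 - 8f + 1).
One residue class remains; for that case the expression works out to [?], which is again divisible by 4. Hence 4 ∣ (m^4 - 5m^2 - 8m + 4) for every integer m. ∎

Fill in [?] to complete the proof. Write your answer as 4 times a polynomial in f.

Only m ≡ 1 (mod 4) is unaccounted for. Put m = 4f+1:
(4f+1)^4 - 5(4f+1)^2 - 8(4f+1) + 4 expands to 256f^4 + 256f^3 + 16f^2 - 56f - 8,
and factoring out 4 leaves 4(64f^4 + 64f^3 + 4f^2 - 14f - 2).

4(64f^4 + 64f^3 + 4f^2 - 14f - 2)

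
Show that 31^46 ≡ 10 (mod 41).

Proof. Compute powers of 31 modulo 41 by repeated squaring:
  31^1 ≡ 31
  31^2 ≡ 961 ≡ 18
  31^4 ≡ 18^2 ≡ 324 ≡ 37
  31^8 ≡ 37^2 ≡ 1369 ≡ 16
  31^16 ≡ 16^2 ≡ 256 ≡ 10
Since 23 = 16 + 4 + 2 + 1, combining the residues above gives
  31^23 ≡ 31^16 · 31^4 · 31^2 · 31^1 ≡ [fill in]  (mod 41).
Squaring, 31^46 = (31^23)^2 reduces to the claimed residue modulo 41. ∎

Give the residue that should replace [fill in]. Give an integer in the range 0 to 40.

Multiply the listed residues: 10 · 37 · 18 · 31 = 370 → 6660 → 206460.
Reducing modulo 41: 206460 = 5035·41 + 25, so 31^23 ≡ 25.

25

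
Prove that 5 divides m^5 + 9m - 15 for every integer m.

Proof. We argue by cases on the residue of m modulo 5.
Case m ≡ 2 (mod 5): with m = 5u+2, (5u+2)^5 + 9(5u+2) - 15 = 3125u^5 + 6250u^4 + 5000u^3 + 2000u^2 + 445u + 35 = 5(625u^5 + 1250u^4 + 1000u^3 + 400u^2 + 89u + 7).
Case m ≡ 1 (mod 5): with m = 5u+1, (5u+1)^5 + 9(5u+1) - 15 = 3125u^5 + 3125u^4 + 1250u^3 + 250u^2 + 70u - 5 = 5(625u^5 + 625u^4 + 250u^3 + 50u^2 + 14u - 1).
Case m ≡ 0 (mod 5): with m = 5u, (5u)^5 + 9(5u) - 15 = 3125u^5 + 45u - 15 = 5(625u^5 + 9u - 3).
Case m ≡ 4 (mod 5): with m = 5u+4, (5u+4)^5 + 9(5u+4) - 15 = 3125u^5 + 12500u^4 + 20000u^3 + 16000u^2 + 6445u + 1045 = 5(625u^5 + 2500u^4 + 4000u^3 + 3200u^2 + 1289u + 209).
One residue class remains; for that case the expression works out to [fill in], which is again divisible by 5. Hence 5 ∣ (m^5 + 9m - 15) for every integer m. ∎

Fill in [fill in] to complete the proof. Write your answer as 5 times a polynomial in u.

Only m ≡ 3 (mod 5) is unaccounted for. Put m = 5u+3:
(5u+3)^5 + 9(5u+3) - 15 expands to 3125u^5 + 9375u^4 + 11250u^3 + 6750u^2 + 2070u + 255,
and factoring out 5 leaves 5(625u^5 + 1875u^4 + 2250u^3 + 1350u^2 + 414u + 51).

5(625u^5 + 1875u^4 + 2250u^3 + 1350u^2 + 414u + 51)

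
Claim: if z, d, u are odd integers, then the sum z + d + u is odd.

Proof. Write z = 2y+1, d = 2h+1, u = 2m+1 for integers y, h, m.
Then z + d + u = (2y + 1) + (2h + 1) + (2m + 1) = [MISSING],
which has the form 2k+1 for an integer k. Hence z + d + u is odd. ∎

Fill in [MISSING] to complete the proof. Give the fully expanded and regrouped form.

Expanding: (2y + 1) + (2h + 1) + (2m + 1) = 2h + 2m + 2y + 3.
Every term except the constant is even, so this is 2(h + m + y + 1) + 1,
and h + m + y + 1 ∈ ℤ gives the required form.

2(h + m + y + 1) + 1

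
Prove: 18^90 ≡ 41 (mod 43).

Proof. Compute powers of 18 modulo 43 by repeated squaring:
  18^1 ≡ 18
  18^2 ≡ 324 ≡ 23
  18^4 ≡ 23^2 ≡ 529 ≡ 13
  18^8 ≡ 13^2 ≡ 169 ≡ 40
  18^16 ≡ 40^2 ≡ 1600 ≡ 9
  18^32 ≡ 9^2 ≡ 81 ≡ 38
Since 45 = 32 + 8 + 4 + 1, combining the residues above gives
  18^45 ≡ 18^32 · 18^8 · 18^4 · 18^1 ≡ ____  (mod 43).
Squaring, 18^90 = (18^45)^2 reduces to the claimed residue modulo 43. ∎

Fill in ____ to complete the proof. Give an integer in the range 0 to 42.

18^32 · 18^8 · 18^4 · 18^1 ≡ 38 · 40 · 13 · 18 = 355680.
355680 mod 43 = 27, so 18^45 ≡ 27 (mod 43).

27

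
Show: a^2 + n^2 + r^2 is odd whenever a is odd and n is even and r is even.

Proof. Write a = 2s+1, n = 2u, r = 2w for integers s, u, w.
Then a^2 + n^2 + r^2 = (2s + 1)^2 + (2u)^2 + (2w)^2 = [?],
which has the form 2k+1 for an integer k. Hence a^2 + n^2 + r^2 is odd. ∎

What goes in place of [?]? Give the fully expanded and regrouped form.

(2s + 1)^2 + (2u)^2 + (2w)^2 = 4s^2 + 4s + 4u^2 + 4w^2 + 1
= 2(2s^2 + 2s + 2u^2 + 2w^2) + 1.
Since 2s^2 + 2s + 2u^2 + 2w^2 is an integer, the sum of squares is of the form 2k+1 for an integer k.

2(2s^2 + 2s + 2u^2 + 2w^2) + 1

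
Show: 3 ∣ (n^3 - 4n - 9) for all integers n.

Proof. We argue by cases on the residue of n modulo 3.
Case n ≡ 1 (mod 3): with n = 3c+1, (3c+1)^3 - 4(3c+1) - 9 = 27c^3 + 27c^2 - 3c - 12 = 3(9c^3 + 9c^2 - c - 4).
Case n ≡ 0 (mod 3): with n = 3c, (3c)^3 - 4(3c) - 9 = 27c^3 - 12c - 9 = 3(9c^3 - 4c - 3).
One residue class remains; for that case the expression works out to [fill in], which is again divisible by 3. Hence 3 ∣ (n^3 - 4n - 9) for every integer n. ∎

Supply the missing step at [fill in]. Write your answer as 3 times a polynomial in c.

3(9c^3 + 18c^2 + 8c - 3)

Only n ≡ 2 (mod 3) is unaccounted for. Put n = 3c+2:
(3c+2)^3 - 4(3c+2) - 9 expands to 27c^3 + 54c^2 + 24c - 9,
and factoring out 3 leaves 3(9c^3 + 18c^2 + 8c - 3).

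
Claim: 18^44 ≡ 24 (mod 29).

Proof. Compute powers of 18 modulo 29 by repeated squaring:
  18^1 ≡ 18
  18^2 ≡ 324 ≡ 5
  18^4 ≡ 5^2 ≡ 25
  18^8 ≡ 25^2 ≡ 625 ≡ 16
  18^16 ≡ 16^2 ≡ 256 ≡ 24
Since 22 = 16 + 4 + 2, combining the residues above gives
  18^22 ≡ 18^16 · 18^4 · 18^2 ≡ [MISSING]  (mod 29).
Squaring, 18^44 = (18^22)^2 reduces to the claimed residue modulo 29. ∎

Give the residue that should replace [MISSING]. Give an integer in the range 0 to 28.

Multiply the listed residues: 24 · 25 · 5 = 600 → 3000.
Reducing modulo 29: 3000 = 103·29 + 13, so 18^22 ≡ 13.

13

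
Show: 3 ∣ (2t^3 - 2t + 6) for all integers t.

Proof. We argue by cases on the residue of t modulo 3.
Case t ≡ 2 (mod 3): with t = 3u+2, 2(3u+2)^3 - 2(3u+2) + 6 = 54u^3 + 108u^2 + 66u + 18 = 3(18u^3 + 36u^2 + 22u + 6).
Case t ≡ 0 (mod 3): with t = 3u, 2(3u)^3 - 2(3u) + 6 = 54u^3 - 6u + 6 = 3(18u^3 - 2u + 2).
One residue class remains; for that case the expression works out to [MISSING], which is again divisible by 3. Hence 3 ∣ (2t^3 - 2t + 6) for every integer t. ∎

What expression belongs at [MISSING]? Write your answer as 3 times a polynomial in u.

Only t ≡ 1 (mod 3) is unaccounted for. Put t = 3u+1:
2(3u+1)^3 - 2(3u+1) + 6 expands to 54u^3 + 54u^2 + 12u + 6,
and factoring out 3 leaves 3(18u^3 + 18u^2 + 4u + 2).

3(18u^3 + 18u^2 + 4u + 2)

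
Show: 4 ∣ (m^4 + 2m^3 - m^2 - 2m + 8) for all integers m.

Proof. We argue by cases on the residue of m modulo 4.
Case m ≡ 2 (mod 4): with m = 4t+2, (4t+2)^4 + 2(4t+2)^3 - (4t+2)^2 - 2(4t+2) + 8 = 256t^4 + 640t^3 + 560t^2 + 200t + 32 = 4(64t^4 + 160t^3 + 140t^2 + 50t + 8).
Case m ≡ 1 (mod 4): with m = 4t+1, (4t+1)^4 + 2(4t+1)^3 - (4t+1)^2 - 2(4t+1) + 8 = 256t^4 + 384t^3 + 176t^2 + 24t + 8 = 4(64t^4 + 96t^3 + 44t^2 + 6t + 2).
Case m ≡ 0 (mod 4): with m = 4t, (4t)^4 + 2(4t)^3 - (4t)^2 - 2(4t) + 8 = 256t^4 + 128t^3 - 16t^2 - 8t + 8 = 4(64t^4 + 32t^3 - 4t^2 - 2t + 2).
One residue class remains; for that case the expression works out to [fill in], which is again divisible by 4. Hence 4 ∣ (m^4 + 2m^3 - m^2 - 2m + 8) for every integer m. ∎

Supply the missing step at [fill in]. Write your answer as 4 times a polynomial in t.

The residues treated are {2, 1, 0}, so the missing case is m ≡ 3 (mod 4); write m = 4t+3.
Then (4t+3)^4 + 2(4t+3)^3 - (4t+3)^2 - 2(4t+3) + 8 = 256t^4 + 896t^3 + 1136t^2 + 616t + 128 = 4(64t^4 + 224t^3 + 284t^2 + 154t + 32).

4(64t^4 + 224t^3 + 284t^2 + 154t + 32)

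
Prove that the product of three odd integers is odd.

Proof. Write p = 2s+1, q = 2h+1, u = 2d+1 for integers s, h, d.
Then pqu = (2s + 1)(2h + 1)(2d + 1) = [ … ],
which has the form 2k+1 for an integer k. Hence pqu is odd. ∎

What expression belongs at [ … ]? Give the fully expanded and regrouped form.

Expanding: (2s + 1)(2h + 1)(2d + 1) = 8dhs + 4dh + 4ds + 2d + 4hs + 2h + 2s + 1.
Every term except the constant is even, so this is 2(4dhs + 2dh + 2ds + d + 2hs + h + s) + 1,
and 4dhs + 2dh + 2ds + d + 2hs + h + s ∈ ℤ gives the required form.

2(4dhs + 2dh + 2ds + d + 2hs + h + s) + 1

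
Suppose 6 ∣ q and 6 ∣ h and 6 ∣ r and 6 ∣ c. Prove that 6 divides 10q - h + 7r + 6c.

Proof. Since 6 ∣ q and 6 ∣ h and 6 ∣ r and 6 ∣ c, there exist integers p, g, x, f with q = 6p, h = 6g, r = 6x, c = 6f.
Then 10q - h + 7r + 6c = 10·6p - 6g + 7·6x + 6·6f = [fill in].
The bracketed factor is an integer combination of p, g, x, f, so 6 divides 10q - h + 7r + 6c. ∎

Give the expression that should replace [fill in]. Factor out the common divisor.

Pull the common 6 out of every term: 10·6p - 6g + 7·6x + 6·6f = 6(6f - g + 10p + 7x).
6f - g + 10p + 7x is an integer, which exhibits the divisibility.

6(6f - g + 10p + 7x)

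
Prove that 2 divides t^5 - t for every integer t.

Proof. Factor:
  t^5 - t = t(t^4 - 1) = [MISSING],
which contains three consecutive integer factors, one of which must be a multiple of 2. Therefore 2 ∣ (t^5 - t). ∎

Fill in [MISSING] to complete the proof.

t^4 - 1 = (t^2 - 1)(t^2 + 1), and t^2 - 1 = (t-1)(t+1).
So t(t^4 - 1) = (t - 1)t(t + 1)(t^2 + 1).

(t - 1)t(t + 1)(t^2 + 1)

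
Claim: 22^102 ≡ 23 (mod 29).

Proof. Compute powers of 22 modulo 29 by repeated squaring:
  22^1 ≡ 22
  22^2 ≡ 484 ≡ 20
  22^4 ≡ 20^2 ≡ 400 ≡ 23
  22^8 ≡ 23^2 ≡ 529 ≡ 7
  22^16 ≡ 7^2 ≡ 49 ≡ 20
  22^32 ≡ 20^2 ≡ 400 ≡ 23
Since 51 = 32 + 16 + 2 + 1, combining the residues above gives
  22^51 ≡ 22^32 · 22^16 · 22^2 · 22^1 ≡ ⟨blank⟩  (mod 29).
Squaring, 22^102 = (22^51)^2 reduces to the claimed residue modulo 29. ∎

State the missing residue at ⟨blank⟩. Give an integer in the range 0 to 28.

Multiply the listed residues: 23 · 20 · 20 · 22 = 460 → 9200 → 202400.
Reducing modulo 29: 202400 = 6979·29 + 9, so 22^51 ≡ 9.

9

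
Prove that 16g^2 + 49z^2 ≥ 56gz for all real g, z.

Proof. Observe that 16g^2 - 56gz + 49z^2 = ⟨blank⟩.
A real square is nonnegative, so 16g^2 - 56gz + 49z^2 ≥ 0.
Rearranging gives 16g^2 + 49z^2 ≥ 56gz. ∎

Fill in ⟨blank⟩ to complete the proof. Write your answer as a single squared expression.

The leading and trailing coefficients are 4^2 and 7^2, and 56 = 2·4·7, so the trinomial is (4g - 7z)^2.
Hence 16g^2 - 56gz + 49z^2 ≥ 0.

(4g - 7z)^2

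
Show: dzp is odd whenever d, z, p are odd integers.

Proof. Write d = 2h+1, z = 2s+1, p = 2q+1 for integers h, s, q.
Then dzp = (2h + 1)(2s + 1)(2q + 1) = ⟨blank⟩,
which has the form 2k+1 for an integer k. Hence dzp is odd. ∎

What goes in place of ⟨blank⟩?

2(4hqs + 2hq + 2hs + h + 2qs + q + s) + 1

(2h + 1)(2s + 1)(2q + 1) = 8hqs + 4hq + 4hs + 2h + 4qs + 2q + 2s + 1
= 2(4hqs + 2hq + 2hs + h + 2qs + q + s) + 1.
Since 4hqs + 2hq + 2hs + h + 2qs + q + s is an integer, the product is of the form 2k+1 for an integer k.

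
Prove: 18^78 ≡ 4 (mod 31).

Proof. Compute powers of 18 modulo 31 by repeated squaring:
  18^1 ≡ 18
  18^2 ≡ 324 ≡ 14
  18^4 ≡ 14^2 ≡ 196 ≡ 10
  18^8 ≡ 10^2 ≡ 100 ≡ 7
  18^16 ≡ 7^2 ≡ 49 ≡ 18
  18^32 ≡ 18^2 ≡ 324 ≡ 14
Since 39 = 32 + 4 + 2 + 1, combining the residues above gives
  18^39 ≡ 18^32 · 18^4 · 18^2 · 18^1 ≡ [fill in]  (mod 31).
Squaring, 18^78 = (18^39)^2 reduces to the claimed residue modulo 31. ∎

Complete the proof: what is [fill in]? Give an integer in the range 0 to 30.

18^32 · 18^4 · 18^2 · 18^1 ≡ 14 · 10 · 14 · 18 = 35280.
35280 mod 31 = 2, so 18^39 ≡ 2 (mod 31).

2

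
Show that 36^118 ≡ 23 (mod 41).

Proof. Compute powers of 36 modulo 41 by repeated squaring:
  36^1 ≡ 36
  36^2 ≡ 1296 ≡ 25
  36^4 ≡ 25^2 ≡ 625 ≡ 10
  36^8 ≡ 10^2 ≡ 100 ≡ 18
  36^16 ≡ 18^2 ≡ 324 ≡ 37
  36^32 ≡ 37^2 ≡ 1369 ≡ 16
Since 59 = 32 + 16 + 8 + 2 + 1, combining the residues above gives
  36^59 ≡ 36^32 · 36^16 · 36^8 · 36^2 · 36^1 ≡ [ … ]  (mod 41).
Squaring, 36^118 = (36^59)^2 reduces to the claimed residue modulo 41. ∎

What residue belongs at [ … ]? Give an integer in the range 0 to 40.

36^32 · 36^16 · 36^8 · 36^2 · 36^1 ≡ 16 · 37 · 18 · 25 · 36 = 9590400.
9590400 mod 41 = 8, so 36^59 ≡ 8 (mod 41).

8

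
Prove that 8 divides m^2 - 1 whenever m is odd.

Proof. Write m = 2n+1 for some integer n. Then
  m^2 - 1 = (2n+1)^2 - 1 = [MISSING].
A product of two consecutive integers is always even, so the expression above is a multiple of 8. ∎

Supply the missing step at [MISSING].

4n(n + 1)

(2n+1)^2 - 1 = 4n^2 + 4n + 1 - 1 = 4n^2 + 4n = 4n(n+1).
Since n and n+1 are consecutive, n(n+1) is even, and 4·(even) is a multiple of 8.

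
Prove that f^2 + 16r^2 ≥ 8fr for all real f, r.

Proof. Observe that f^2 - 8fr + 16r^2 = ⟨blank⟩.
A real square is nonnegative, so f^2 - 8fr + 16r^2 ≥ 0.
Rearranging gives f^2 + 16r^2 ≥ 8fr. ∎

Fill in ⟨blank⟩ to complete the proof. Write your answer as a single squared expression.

f^2 - 8fr + 16r^2 is a perfect-square trinomial: the outer terms are (f)^2 and (4r)^2, and the cross term is -2·f·4r.
So f^2 - 8fr + 16r^2 = (f - 4r)^2 ≥ 0.

(f - 4r)^2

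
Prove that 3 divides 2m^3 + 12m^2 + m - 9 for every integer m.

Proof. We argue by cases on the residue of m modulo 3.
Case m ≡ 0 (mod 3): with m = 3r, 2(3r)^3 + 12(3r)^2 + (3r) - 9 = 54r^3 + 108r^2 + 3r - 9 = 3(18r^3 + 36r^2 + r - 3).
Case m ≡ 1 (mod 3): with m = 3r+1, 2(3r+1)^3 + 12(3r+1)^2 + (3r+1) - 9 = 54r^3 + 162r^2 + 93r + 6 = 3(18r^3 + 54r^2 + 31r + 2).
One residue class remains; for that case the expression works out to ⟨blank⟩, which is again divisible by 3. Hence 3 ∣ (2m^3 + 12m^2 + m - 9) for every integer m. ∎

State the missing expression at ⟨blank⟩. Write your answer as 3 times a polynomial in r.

The residues treated are {0, 1}, so the missing case is m ≡ 2 (mod 3); write m = 3r+2.
Then 2(3r+2)^3 + 12(3r+2)^2 + (3r+2) - 9 = 54r^3 + 216r^2 + 219r + 57 = 3(18r^3 + 72r^2 + 73r + 19).

3(18r^3 + 72r^2 + 73r + 19)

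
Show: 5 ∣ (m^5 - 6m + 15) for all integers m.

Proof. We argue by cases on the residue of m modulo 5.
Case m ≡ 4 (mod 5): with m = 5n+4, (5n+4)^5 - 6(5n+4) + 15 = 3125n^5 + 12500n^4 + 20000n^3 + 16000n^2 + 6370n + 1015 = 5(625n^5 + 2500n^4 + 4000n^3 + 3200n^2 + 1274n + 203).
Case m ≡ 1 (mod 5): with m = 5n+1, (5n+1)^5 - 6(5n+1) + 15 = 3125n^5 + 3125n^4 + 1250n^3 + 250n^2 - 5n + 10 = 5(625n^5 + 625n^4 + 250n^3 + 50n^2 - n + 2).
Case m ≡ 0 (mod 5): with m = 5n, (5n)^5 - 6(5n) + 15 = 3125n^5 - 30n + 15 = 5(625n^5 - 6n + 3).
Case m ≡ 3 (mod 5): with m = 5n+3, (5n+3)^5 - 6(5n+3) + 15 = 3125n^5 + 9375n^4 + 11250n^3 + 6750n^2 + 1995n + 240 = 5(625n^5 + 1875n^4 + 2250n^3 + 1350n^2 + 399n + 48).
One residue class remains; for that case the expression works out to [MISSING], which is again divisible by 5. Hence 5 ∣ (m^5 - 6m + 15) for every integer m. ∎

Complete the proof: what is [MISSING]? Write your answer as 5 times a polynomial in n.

5(625n^5 + 1250n^4 + 1000n^3 + 400n^2 + 74n + 7)

Only m ≡ 2 (mod 5) is unaccounted for. Put m = 5n+2:
(5n+2)^5 - 6(5n+2) + 15 expands to 3125n^5 + 6250n^4 + 5000n^3 + 2000n^2 + 370n + 35,
and factoring out 5 leaves 5(625n^5 + 1250n^4 + 1000n^3 + 400n^2 + 74n + 7).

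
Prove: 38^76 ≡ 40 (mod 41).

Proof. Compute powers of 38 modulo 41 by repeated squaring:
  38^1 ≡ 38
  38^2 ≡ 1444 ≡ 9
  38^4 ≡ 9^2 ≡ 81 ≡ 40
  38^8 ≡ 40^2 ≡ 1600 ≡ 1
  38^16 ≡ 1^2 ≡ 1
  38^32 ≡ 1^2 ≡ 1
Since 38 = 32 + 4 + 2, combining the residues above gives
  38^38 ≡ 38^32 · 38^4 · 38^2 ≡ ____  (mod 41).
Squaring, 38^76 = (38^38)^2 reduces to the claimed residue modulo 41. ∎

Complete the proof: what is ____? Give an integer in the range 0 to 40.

Multiply the listed residues: 1 · 40 · 9 = 40 → 360.
Reducing modulo 41: 360 = 8·41 + 32, so 38^38 ≡ 32.

32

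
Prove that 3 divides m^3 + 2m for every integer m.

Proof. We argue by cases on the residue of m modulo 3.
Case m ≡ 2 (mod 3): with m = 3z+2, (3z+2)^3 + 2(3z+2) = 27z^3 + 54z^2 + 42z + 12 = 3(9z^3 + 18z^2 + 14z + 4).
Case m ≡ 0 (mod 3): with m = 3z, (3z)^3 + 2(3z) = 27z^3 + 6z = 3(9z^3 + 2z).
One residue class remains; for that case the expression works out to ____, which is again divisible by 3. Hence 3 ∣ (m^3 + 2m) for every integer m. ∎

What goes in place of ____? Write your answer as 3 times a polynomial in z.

The residues treated are {2, 0}, so the missing case is m ≡ 1 (mod 3); write m = 3z+1.
Then (3z+1)^3 + 2(3z+1) = 27z^3 + 27z^2 + 15z + 3 = 3(9z^3 + 9z^2 + 5z + 1).

3(9z^3 + 9z^2 + 5z + 1)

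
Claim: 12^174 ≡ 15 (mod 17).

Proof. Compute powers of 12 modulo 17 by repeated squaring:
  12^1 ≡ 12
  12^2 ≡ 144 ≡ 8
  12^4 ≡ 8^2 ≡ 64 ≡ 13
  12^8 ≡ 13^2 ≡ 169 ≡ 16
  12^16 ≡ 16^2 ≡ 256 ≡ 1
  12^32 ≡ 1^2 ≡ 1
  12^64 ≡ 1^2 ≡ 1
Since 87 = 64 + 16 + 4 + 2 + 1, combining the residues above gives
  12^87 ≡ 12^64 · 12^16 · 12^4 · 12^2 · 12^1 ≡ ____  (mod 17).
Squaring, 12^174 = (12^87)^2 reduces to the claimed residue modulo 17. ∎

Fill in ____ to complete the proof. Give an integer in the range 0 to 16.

12^64 · 12^16 · 12^4 · 12^2 · 12^1 ≡ 1 · 1 · 13 · 8 · 12 = 1248.
1248 mod 17 = 7, so 12^87 ≡ 7 (mod 17).

7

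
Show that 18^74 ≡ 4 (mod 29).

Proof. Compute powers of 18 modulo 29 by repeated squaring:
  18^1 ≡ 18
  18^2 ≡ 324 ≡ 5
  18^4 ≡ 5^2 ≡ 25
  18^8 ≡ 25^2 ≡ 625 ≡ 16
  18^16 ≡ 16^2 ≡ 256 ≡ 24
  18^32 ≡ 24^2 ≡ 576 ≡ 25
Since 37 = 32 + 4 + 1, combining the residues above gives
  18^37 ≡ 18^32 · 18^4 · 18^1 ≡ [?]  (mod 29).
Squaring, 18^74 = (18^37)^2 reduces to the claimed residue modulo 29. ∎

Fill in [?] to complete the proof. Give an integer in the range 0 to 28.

27

Multiply the listed residues: 25 · 25 · 18 = 625 → 11250.
Reducing modulo 29: 11250 = 387·29 + 27, so 18^37 ≡ 27.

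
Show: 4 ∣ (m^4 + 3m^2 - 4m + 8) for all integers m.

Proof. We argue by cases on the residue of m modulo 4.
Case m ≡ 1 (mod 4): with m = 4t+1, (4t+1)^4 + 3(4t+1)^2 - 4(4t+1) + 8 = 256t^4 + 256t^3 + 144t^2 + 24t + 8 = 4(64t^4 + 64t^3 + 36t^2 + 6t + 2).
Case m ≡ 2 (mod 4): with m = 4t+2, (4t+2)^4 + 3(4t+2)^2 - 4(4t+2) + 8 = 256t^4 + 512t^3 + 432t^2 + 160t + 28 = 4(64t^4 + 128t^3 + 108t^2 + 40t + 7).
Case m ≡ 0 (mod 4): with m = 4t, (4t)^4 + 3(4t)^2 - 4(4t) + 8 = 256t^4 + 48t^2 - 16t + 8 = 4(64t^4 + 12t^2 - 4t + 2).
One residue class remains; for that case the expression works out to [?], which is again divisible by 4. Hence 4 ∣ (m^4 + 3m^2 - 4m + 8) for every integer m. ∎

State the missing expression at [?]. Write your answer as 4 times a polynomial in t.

4(64t^4 + 192t^3 + 228t^2 + 122t + 26)

The residues treated are {1, 2, 0}, so the missing case is m ≡ 3 (mod 4); write m = 4t+3.
Then (4t+3)^4 + 3(4t+3)^2 - 4(4t+3) + 8 = 256t^4 + 768t^3 + 912t^2 + 488t + 104 = 4(64t^4 + 192t^3 + 228t^2 + 122t + 26).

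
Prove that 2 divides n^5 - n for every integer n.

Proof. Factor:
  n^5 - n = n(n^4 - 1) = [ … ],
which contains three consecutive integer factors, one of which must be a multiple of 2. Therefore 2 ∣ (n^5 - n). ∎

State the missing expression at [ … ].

(n - 1)n(n + 1)(n^2 + 1)

n^4 - 1 = (n^2 - 1)(n^2 + 1), and n^2 - 1 = (n-1)(n+1).
So n(n^4 - 1) = (n - 1)n(n + 1)(n^2 + 1).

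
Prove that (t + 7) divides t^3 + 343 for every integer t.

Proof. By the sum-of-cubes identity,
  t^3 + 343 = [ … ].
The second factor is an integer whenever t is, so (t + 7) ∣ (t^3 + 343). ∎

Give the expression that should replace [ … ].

a^3 + b^3 = (a + b)(a^2 - ab + b^2). With a = t, b = 7:
t^3 + 343 = (t + 7)(t^2 - 7t + 49).

(t + 7)(t^2 - 7t + 49)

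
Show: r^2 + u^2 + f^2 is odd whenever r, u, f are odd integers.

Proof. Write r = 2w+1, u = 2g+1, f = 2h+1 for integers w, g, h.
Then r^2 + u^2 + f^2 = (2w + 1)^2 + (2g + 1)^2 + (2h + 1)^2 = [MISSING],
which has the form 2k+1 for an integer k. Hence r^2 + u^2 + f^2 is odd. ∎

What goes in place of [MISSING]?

(2w + 1)^2 + (2g + 1)^2 + (2h + 1)^2 = 4g^2 + 4g + 4h^2 + 4h + 4w^2 + 4w + 3
= 2(2g^2 + 2g + 2h^2 + 2h + 2w^2 + 2w + 1) + 1.
Since 2g^2 + 2g + 2h^2 + 2h + 2w^2 + 2w + 1 is an integer, the sum of squares is of the form 2k+1 for an integer k.

2(2g^2 + 2g + 2h^2 + 2h + 2w^2 + 2w + 1) + 1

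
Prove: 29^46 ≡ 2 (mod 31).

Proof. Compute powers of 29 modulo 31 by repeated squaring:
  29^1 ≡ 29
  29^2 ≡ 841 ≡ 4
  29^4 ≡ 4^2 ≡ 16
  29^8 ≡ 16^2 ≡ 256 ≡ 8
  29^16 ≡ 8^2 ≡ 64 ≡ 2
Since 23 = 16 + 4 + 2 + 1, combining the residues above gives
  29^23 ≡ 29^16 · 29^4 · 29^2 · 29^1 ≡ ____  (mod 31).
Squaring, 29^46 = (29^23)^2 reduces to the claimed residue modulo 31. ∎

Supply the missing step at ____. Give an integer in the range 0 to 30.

23

Multiply the listed residues: 2 · 16 · 4 · 29 = 32 → 128 → 3712.
Reducing modulo 31: 3712 = 119·31 + 23, so 29^23 ≡ 23.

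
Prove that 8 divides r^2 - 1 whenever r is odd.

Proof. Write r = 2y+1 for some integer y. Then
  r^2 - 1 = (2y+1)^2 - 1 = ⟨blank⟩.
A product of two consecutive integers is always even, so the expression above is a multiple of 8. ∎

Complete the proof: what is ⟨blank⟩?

(2y+1)^2 - 1 = 4y^2 + 4y + 1 - 1 = 4y^2 + 4y = 4y(y+1).
Since y and y+1 are consecutive, y(y+1) is even, and 4·(even) is a multiple of 8.

4y(y + 1)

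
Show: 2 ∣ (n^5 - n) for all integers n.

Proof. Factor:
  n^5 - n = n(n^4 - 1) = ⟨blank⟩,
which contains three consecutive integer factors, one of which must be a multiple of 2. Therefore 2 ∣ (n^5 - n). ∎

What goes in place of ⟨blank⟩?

(n - 1)n(n + 1)(n^2 + 1)

n^4 - 1 = (n^2 - 1)(n^2 + 1), and n^2 - 1 = (n-1)(n+1).
So n(n^4 - 1) = (n - 1)n(n + 1)(n^2 + 1).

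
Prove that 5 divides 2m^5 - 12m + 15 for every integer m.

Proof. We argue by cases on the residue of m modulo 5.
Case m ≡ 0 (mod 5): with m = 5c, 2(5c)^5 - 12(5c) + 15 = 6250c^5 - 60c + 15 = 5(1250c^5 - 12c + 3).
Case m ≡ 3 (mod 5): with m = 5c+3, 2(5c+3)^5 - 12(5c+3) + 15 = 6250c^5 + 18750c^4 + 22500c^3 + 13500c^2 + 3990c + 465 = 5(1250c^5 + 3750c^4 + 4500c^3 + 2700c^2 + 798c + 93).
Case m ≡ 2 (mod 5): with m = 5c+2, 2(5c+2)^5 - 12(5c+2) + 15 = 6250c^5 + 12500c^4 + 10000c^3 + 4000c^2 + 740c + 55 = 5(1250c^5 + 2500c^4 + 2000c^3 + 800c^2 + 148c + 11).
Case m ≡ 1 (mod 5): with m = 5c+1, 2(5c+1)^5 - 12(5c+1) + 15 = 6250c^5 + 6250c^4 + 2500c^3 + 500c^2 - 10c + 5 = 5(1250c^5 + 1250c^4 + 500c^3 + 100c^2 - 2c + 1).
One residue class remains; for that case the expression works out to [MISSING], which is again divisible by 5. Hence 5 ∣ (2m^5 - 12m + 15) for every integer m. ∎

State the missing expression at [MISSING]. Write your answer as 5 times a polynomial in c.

The residues treated are {0, 3, 2, 1}, so the missing case is m ≡ 4 (mod 5); write m = 5c+4.
Then 2(5c+4)^5 - 12(5c+4) + 15 = 6250c^5 + 25000c^4 + 40000c^3 + 32000c^2 + 12740c + 2015 = 5(1250c^5 + 5000c^4 + 8000c^3 + 6400c^2 + 2548c + 403).

5(1250c^5 + 5000c^4 + 8000c^3 + 6400c^2 + 2548c + 403)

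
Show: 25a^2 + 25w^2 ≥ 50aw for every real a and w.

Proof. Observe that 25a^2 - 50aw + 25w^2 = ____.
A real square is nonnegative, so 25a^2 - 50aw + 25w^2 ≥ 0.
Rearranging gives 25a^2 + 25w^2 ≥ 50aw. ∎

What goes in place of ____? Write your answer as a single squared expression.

(5a - 5w)^2

25a^2 - 50aw + 25w^2 is a perfect-square trinomial: the outer terms are (5a)^2 and (5w)^2, and the cross term is -2·5a·5w.
So 25a^2 - 50aw + 25w^2 = (5a - 5w)^2 ≥ 0.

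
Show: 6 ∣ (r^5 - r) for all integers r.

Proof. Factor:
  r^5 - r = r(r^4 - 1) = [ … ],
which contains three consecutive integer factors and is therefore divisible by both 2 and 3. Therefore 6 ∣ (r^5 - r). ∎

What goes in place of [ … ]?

(r - 1)r(r + 1)(r^2 + 1)

r^4 - 1 = (r^2 - 1)(r^2 + 1), and r^2 - 1 = (r-1)(r+1).
So r(r^4 - 1) = (r - 1)r(r + 1)(r^2 + 1).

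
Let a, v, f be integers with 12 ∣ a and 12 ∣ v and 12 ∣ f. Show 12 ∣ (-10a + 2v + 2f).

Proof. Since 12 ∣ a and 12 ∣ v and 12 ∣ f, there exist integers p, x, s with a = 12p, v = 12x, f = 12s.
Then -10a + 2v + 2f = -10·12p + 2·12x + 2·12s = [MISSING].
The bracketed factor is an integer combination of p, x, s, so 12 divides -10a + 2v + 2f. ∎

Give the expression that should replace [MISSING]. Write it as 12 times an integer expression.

Each term has a factor of 12: -10·12p + 2·12x + 2·12s = 12·(-10p + 2s + 2x).
Since -10p + 2s + 2x is an integer, 12 ∣ (-10a + 2v + 2f).

12(-10p + 2s + 2x)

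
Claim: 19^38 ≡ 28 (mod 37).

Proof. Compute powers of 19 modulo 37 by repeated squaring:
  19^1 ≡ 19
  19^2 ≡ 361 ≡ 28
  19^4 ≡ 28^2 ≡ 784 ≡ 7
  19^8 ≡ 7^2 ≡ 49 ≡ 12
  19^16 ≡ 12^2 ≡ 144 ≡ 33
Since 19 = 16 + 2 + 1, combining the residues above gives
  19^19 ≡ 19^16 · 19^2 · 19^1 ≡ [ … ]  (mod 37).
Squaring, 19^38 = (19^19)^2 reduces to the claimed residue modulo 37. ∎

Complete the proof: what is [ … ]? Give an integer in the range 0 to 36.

18

19^16 · 19^2 · 19^1 ≡ 33 · 28 · 19 = 17556.
17556 mod 37 = 18, so 19^19 ≡ 18 (mod 37).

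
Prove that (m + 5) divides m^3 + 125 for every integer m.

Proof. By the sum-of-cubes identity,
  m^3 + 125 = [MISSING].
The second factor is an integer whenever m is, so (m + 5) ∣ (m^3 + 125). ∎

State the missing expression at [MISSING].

a^3 + b^3 = (a + b)(a^2 - ab + b^2). With a = m, b = 5:
m^3 + 125 = (m + 5)(m^2 - 5m + 25).

(m + 5)(m^2 - 5m + 25)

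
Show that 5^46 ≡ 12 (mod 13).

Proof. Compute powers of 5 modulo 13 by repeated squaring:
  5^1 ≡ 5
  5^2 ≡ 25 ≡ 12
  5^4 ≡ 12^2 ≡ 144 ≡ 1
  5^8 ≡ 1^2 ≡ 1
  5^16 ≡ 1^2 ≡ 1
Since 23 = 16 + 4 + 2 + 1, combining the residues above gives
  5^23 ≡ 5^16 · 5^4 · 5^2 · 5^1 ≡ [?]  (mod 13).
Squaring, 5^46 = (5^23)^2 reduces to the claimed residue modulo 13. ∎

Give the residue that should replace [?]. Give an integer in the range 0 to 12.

8

Multiply the listed residues: 1 · 1 · 12 · 5 = 1 → 12 → 60.
Reducing modulo 13: 60 = 4·13 + 8, so 5^23 ≡ 8.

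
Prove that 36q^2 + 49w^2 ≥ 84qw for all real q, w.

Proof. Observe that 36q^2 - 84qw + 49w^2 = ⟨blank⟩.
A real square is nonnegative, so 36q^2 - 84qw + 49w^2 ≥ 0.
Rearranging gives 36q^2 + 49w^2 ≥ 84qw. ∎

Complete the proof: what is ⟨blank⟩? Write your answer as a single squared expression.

36q^2 - 84qw + 49w^2 is a perfect-square trinomial: the outer terms are (6q)^2 and (7w)^2, and the cross term is -2·6q·7w.
So 36q^2 - 84qw + 49w^2 = (6q - 7w)^2 ≥ 0.

(6q - 7w)^2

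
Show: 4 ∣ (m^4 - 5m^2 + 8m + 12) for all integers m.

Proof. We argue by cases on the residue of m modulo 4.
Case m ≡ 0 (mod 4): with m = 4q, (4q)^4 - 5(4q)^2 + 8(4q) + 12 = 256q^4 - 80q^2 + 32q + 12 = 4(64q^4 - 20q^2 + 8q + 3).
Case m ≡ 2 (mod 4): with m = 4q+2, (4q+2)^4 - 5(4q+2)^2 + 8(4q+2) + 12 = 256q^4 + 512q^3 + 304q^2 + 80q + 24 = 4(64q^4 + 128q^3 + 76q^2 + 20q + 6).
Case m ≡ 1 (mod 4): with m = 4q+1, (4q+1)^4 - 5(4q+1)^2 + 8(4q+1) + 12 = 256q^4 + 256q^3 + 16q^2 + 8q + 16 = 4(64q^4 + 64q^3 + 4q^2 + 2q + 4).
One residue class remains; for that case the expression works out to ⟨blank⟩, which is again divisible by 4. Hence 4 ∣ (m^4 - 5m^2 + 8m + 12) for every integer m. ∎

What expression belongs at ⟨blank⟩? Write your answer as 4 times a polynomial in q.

4(64q^4 + 192q^3 + 196q^2 + 86q + 18)

The residues treated are {0, 2, 1}, so the missing case is m ≡ 3 (mod 4); write m = 4q+3.
Then (4q+3)^4 - 5(4q+3)^2 + 8(4q+3) + 12 = 256q^4 + 768q^3 + 784q^2 + 344q + 72 = 4(64q^4 + 192q^3 + 196q^2 + 86q + 18).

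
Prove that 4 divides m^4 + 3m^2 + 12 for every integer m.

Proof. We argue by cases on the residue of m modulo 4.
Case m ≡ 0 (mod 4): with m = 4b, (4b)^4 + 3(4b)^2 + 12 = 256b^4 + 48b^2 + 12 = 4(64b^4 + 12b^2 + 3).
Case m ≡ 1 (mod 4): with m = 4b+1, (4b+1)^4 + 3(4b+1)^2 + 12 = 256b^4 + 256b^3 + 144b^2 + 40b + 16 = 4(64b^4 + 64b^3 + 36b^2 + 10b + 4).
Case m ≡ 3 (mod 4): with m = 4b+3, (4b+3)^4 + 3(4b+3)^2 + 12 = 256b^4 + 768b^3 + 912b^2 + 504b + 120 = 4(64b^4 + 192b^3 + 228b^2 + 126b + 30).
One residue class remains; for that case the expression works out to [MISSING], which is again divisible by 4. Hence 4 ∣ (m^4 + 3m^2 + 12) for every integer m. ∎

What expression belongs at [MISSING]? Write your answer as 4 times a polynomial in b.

Only m ≡ 2 (mod 4) is unaccounted for. Put m = 4b+2:
(4b+2)^4 + 3(4b+2)^2 + 12 expands to 256b^4 + 512b^3 + 432b^2 + 176b + 40,
and factoring out 4 leaves 4(64b^4 + 128b^3 + 108b^2 + 44b + 10).

4(64b^4 + 128b^3 + 108b^2 + 44b + 10)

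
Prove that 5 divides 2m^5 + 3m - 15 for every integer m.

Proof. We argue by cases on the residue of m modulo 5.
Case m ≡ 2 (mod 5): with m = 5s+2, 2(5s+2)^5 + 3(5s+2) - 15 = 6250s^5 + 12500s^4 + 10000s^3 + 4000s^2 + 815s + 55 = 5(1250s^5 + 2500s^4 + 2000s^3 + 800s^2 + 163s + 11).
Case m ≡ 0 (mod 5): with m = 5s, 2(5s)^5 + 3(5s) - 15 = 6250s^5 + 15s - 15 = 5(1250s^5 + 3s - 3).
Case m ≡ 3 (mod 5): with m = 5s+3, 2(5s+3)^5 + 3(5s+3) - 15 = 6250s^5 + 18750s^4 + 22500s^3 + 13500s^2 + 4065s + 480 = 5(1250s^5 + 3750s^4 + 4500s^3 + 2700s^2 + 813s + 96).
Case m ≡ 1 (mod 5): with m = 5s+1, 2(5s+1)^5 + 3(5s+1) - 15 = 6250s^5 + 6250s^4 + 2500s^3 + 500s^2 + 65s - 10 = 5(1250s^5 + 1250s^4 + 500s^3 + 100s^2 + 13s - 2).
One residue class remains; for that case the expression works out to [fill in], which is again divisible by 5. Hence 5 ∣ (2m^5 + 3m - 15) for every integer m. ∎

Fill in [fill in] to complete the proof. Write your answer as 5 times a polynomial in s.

5(1250s^5 + 5000s^4 + 8000s^3 + 6400s^2 + 2563s + 409)

The residues treated are {2, 0, 3, 1}, so the missing case is m ≡ 4 (mod 5); write m = 5s+4.
Then 2(5s+4)^5 + 3(5s+4) - 15 = 6250s^5 + 25000s^4 + 40000s^3 + 32000s^2 + 12815s + 2045 = 5(1250s^5 + 5000s^4 + 8000s^3 + 6400s^2 + 2563s + 409).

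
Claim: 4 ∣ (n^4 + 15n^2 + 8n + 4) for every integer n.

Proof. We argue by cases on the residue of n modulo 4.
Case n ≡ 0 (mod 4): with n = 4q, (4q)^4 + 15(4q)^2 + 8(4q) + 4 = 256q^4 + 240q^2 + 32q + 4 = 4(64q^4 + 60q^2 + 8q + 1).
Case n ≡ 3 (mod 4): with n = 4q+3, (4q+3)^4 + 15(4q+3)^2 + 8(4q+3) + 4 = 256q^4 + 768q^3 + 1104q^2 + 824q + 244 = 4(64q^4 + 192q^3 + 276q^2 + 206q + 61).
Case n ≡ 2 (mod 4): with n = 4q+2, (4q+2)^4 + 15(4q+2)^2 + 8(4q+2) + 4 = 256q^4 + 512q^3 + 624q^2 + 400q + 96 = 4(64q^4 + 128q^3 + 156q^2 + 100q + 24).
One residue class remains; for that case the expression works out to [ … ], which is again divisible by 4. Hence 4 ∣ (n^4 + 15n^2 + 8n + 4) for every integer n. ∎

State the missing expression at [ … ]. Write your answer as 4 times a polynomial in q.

The residues treated are {0, 3, 2}, so the missing case is n ≡ 1 (mod 4); write n = 4q+1.
Then (4q+1)^4 + 15(4q+1)^2 + 8(4q+1) + 4 = 256q^4 + 256q^3 + 336q^2 + 168q + 28 = 4(64q^4 + 64q^3 + 84q^2 + 42q + 7).

4(64q^4 + 64q^3 + 84q^2 + 42q + 7)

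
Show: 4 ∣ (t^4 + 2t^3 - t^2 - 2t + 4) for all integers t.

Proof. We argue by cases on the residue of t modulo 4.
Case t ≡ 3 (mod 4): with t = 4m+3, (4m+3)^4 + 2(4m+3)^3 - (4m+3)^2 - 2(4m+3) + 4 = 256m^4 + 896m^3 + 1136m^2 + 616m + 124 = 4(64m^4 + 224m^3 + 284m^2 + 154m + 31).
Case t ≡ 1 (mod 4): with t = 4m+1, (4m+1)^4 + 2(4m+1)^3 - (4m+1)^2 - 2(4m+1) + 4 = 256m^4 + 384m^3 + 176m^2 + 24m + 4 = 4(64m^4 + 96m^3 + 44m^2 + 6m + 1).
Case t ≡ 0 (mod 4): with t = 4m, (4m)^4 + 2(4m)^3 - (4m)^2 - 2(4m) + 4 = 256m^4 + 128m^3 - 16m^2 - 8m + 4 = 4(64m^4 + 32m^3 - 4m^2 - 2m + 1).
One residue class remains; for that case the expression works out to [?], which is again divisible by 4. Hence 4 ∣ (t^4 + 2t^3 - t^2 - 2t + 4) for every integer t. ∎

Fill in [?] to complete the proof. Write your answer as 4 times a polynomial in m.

4(64m^4 + 160m^3 + 140m^2 + 50m + 7)

Only t ≡ 2 (mod 4) is unaccounted for. Put t = 4m+2:
(4m+2)^4 + 2(4m+2)^3 - (4m+2)^2 - 2(4m+2) + 4 expands to 256m^4 + 640m^3 + 560m^2 + 200m + 28,
and factoring out 4 leaves 4(64m^4 + 160m^3 + 140m^2 + 50m + 7).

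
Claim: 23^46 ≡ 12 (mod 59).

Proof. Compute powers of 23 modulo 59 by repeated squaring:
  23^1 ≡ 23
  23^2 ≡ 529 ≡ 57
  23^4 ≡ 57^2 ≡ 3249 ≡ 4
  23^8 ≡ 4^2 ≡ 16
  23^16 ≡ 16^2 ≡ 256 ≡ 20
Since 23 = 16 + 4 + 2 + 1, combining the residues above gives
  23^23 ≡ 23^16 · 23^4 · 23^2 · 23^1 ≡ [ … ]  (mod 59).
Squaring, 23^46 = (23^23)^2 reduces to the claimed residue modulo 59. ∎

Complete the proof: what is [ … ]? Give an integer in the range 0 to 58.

37

23^16 · 23^4 · 23^2 · 23^1 ≡ 20 · 4 · 57 · 23 = 104880.
104880 mod 59 = 37, so 23^23 ≡ 37 (mod 59).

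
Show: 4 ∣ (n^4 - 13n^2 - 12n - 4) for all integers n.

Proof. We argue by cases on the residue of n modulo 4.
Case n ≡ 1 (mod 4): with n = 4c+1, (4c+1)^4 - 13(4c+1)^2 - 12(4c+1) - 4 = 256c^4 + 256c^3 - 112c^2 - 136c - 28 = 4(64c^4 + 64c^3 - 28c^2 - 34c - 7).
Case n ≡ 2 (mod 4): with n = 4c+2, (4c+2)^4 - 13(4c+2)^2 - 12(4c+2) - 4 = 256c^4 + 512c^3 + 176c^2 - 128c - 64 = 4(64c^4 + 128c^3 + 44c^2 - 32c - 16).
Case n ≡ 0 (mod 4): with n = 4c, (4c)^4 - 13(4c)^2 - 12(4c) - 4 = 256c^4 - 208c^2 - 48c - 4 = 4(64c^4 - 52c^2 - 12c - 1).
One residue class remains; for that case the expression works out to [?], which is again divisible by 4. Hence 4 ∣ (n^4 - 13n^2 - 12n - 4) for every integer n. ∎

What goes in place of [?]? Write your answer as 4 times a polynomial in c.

Only n ≡ 3 (mod 4) is unaccounted for. Put n = 4c+3:
(4c+3)^4 - 13(4c+3)^2 - 12(4c+3) - 4 expands to 256c^4 + 768c^3 + 656c^2 + 72c - 76,
and factoring out 4 leaves 4(64c^4 + 192c^3 + 164c^2 + 18c - 19).

4(64c^4 + 192c^3 + 164c^2 + 18c - 19)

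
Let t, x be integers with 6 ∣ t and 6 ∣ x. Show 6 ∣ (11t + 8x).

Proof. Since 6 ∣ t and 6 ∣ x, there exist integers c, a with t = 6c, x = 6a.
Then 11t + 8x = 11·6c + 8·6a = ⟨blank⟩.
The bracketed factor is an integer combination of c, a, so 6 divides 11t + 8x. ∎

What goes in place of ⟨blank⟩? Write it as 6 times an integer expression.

6(8a + 11c)

Each term has a factor of 6: 11·6c + 8·6a = 6·(8a + 11c).
Since 8a + 11c is an integer, 6 ∣ (11t + 8x).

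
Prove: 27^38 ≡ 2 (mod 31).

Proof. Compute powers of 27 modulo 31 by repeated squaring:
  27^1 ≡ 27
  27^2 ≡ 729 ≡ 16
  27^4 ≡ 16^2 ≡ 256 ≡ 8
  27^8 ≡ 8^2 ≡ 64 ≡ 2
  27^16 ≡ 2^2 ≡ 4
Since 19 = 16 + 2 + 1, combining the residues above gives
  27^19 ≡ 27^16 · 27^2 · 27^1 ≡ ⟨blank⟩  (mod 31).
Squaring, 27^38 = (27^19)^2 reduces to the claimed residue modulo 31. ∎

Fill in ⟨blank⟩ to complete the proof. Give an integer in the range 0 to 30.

27^16 · 27^2 · 27^1 ≡ 4 · 16 · 27 = 1728.
1728 mod 31 = 23, so 27^19 ≡ 23 (mod 31).

23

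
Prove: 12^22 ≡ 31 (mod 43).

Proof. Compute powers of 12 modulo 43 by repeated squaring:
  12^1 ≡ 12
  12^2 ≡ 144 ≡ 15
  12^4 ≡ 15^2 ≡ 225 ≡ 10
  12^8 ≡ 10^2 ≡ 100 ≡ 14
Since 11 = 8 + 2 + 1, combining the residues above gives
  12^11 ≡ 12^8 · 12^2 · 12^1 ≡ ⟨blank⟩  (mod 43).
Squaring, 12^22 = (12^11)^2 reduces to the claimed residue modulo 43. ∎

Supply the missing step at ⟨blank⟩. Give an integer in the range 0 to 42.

Multiply the listed residues: 14 · 15 · 12 = 210 → 2520.
Reducing modulo 43: 2520 = 58·43 + 26, so 12^11 ≡ 26.

26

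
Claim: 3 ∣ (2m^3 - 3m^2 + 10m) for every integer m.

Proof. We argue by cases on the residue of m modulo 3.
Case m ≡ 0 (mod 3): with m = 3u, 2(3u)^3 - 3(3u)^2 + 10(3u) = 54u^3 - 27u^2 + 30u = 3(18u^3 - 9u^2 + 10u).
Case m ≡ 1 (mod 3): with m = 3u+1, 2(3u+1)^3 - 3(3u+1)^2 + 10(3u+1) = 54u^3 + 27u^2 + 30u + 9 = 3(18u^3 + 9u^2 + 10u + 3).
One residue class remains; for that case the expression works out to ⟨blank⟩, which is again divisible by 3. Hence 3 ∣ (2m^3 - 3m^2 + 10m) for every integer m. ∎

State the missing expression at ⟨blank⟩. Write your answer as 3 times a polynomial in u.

The residues treated are {0, 1}, so the missing case is m ≡ 2 (mod 3); write m = 3u+2.
Then 2(3u+2)^3 - 3(3u+2)^2 + 10(3u+2) = 54u^3 + 81u^2 + 66u + 24 = 3(18u^3 + 27u^2 + 22u + 8).

3(18u^3 + 27u^2 + 22u + 8)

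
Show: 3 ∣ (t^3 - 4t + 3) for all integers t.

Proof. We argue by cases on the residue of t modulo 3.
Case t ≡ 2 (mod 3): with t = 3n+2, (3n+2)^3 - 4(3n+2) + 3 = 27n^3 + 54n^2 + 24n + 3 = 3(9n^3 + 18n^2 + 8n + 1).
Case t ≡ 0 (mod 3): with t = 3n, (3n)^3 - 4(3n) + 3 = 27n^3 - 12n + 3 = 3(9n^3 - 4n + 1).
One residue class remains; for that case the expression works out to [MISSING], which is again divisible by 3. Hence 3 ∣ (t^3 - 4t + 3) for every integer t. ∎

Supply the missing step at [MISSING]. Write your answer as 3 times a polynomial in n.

Only t ≡ 1 (mod 3) is unaccounted for. Put t = 3n+1:
(3n+1)^3 - 4(3n+1) + 3 expands to 27n^3 + 27n^2 - 3n,
and factoring out 3 leaves 3(9n^3 + 9n^2 - n).

3(9n^3 + 9n^2 - n)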